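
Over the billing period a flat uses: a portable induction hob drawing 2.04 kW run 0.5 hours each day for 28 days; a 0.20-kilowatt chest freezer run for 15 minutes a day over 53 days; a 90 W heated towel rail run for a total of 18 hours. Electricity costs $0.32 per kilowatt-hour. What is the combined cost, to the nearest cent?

portable induction hob: Runtime = 0.5 h/day × 28 days = 14 h
portable induction hob: 2.04 kW × 14 h = 28.56 kWh
chest freezer: Runtime = 15 min × 53 = 795 min = 13.25 h
chest freezer: 0.2 kW × 13.25 h = 2.65 kWh
heated towel rail: 0.09 kW × 18 h = 1.62 kWh
Total energy = 32.83 kWh
Cost = 32.83 × $0.32 = $10.51

$10.51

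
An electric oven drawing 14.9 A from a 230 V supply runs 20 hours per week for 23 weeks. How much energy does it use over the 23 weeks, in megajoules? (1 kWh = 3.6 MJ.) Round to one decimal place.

5675.1 MJ

Power = 14.9 A × 230 V = 3427 W = 3.427 kW
Runtime = 20 h/week × 23 weeks = 460 h
Energy = 3.427 kW × 460 h = 1576.42 kWh
= 1576.42 × 3.6 MJ = 5675.1 MJ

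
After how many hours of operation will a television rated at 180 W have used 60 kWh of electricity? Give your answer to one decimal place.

333.3 h

Hours = 60 kWh ÷ 0.18 kW = 333.3 h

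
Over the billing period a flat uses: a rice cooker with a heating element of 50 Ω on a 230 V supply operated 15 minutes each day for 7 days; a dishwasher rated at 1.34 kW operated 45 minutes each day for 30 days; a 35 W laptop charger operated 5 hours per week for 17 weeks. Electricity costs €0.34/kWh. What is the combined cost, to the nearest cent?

rice cooker: Power = V²/R = 230²/50 = 1058 W = 1.058 kW
rice cooker: Runtime = 15 min × 7 = 105 min = 1.75 h
rice cooker: 1.058 kW × 1.75 h = 1.8515 kWh
dishwasher: Runtime = 45 min × 30 = 1350 min = 22.5 h
dishwasher: 1.34 kW × 22.5 h = 30.15 kWh
laptop charger: Runtime = 5 h/week × 17 weeks = 85 h
laptop charger: 0.035 kW × 85 h = 2.975 kWh
Total energy = 34.9765 kWh
Cost = 34.9765 × €0.34 = €11.89

€11.89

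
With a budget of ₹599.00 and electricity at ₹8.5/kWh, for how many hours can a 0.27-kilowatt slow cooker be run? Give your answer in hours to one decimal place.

Energy available = ₹599.00 ÷ ₹8.5/kWh = 70.4706 kWh
Hours = 70.4706 kWh ÷ 0.27 kW = 261.0 h

261.0 h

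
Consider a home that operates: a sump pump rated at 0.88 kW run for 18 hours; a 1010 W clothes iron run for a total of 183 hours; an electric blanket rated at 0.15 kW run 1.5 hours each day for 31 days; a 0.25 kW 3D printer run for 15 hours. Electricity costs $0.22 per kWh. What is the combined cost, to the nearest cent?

$46.51

sump pump: 0.88 kW × 18 h = 15.84 kWh
clothes iron: 1.01 kW × 183 h = 184.83 kWh
electric blanket: Runtime = 1.5 h/day × 31 days = 46.5 h
electric blanket: 0.15 kW × 46.5 h = 6.975 kWh
3D printer: 0.25 kW × 15 h = 3.75 kWh
Total energy = 211.395 kWh
Cost = 211.395 × $0.22 = $46.51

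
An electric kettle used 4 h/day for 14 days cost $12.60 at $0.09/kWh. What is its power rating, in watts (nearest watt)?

2500 W

Energy = $12.60 ÷ $0.09/kWh = 140 kWh
Runtime = 4 h/day × 14 days = 56 h
Power = 140 kWh ÷ 56 h = 2.5 kW = 2500 W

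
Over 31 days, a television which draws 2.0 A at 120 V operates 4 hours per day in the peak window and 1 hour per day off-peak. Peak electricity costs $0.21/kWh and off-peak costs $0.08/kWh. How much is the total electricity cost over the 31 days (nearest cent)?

$6.84

Power = 2.0 A × 120 V = 240 W = 0.24 kW
Peak energy = 0.24 kW × 4 h × 31 = 29.76 kWh
Off-peak energy = 0.24 kW × 1 h × 31 = 7.44 kWh
Cost = 29.76 × $0.21 + 7.44 × $0.08 = $6.2496 + $0.5952 = $6.84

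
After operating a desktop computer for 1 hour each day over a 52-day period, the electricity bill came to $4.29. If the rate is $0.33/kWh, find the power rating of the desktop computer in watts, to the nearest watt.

Energy = $4.29 ÷ $0.33/kWh = 13 kWh
Runtime = 1 h/day × 52 days = 52 h
Power = 13 kWh ÷ 52 h = 0.25 kW = 250 W

250 W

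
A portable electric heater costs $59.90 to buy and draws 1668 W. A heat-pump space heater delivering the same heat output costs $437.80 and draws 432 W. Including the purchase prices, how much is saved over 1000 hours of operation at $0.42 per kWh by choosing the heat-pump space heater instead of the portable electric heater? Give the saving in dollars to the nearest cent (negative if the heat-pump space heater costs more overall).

portable electric heater: $59.90 + (1668/1000) kW × 1000 h × $0.42 = $59.90 + $700.56 = $760.46
heat-pump space heater: $437.80 + (432/1000) kW × 1000 h × $0.42 = $437.80 + $181.44 = $619.24
Saving = $760.46 − $619.24 = $141.22

$141.22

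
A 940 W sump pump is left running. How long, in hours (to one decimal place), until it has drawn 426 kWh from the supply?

453.2 h

Hours = 426 kWh ÷ 0.94 kW = 453.2 h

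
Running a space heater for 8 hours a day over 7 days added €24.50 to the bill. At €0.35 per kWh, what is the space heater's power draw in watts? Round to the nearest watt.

1250 W

Energy = €24.50 ÷ €0.35/kWh = 70 kWh
Runtime = 8 h/day × 7 days = 56 h
Power = 70 kWh ÷ 56 h = 1.25 kW = 1250 W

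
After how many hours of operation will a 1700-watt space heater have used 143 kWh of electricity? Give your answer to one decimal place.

Hours = 143 kWh ÷ 1.7 kW = 84.1 h

84.1 h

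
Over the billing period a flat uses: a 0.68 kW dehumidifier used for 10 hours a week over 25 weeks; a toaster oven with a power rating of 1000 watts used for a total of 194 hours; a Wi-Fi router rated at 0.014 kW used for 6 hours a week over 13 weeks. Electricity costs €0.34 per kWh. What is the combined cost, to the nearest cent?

€124.13

dehumidifier: Runtime = 10 h/week × 25 weeks = 250 h
dehumidifier: 0.68 kW × 250 h = 170 kWh
toaster oven: 1 kW × 194 h = 194 kWh
Wi-Fi router: Runtime = 6 h/week × 13 weeks = 78 h
Wi-Fi router: 0.014 kW × 78 h = 1.092 kWh
Total energy = 365.092 kWh
Cost = 365.092 × €0.34 = €124.13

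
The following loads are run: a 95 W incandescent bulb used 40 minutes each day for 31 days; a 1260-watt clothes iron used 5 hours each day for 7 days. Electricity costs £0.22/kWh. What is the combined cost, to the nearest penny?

incandescent bulb: Runtime = 40 min × 31 = 1240 min = 20.666666… h
incandescent bulb: 0.095 kW × 20.666666… h = 1.963333… kWh
clothes iron: Runtime = 5 h/day × 7 days = 35 h
clothes iron: 1.26 kW × 35 h = 44.1 kWh
Total energy = 46.063333… kWh
Cost = 46.063333… × £0.22 = £10.13

£10.13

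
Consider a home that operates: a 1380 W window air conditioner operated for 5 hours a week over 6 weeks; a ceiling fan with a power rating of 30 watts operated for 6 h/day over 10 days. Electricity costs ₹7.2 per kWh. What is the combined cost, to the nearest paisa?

window air conditioner: Runtime = 5 h/week × 6 weeks = 30 h
window air conditioner: 1.38 kW × 30 h = 41.4 kWh
ceiling fan: Runtime = 6 h/day × 10 days = 60 h
ceiling fan: 0.03 kW × 60 h = 1.8 kWh
Total energy = 43.2 kWh
Cost = 43.2 × ₹7.2 = ₹311.04

₹311.04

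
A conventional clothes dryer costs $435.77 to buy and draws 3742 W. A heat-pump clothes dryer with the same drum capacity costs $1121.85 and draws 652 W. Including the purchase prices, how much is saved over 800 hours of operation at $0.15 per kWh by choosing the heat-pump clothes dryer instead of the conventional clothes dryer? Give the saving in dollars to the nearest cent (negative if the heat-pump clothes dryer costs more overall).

-$315.28

conventional clothes dryer: $435.77 + (3742/1000) kW × 800 h × $0.15 = $435.77 + $449.04 = $884.81
heat-pump clothes dryer: $1121.85 + (652/1000) kW × 800 h × $0.15 = $1121.85 + $78.24 = $1200.09
Saving = $884.81 − $1200.09 = −$315.28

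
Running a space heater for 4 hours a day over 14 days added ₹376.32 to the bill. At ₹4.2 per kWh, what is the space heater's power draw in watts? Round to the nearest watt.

Energy = ₹376.32 ÷ ₹4.2/kWh = 89.6 kWh
Runtime = 4 h/day × 14 days = 56 h
Power = 89.6 kWh ÷ 56 h = 1.6 kW = 1600 W

1600 W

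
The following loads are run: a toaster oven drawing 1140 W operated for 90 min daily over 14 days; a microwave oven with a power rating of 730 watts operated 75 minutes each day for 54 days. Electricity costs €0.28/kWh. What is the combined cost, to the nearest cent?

toaster oven: Runtime = 90 min × 14 = 1260 min = 21 h
toaster oven: 1.14 kW × 21 h = 23.94 kWh
microwave oven: Runtime = 75 min × 54 = 4050 min = 67.5 h
microwave oven: 0.73 kW × 67.5 h = 49.275 kWh
Total energy = 73.215 kWh
Cost = 73.215 × €0.28 = €20.50

€20.50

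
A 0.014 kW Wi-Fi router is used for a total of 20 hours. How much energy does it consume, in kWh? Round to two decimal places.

0.28 kWh

Energy = 0.014 kW × 20 h = 0.28 kWh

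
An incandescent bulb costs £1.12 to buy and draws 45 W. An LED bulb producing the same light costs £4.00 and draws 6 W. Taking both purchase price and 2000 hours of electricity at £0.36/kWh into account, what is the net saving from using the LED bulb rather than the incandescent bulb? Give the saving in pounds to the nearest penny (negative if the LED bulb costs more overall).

incandescent bulb: £1.12 + (45/1000) kW × 2000 h × £0.36 = £1.12 + £32.4 = £33.52
LED bulb: £4.00 + (6/1000) kW × 2000 h × £0.36 = £4.00 + £4.32 = £8.32
Saving = £33.52 − £8.32 = £25.2

£25.20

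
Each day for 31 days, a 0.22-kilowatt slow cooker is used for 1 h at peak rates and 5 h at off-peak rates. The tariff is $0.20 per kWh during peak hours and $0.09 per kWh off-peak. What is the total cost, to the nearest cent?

Peak energy = 0.22 kW × 1 h × 31 = 6.82 kWh
Off-peak energy = 0.22 kW × 5 h × 31 = 34.1 kWh
Cost = 6.82 × $0.20 + 34.1 × $0.09 = $1.364 + $3.069 = $4.43

$4.43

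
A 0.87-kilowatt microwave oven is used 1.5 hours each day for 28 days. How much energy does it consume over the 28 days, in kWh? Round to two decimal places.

Runtime = 1.5 h/day × 28 days = 42 h
Energy = 0.87 kW × 42 h = 36.54 kWh

36.54 kWh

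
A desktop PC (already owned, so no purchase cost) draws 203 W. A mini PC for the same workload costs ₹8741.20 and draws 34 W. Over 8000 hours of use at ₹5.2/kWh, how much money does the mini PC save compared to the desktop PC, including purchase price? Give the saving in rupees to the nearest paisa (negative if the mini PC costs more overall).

desktop PC: ₹0.00 + (203/1000) kW × 8000 h × ₹5.2 = ₹0.00 + ₹8444.8 = ₹8444.8
mini PC: ₹8741.20 + (34/1000) kW × 8000 h × ₹5.2 = ₹8741.20 + ₹1414.4 = ₹10155.6
Saving = ₹8444.8 − ₹10155.6 = −₹1710.8

-₹1710.80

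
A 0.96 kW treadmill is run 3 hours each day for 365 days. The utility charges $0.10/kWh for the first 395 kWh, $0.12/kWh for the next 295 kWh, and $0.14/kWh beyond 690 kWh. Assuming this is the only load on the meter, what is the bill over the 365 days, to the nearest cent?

Runtime = 3 h/day × 365 days = 1095 h
Energy = 0.96 kW × 1095 h = 1051.2 kWh
Tier 1 (0–395 kWh): 395 × $0.10 = $39.5
Tier 2 (395–690 kWh): 295 × $0.12 = $35.4
Above 690 kWh: 361.2 × $0.14 = $50.568
Bill = $125.47

$125.47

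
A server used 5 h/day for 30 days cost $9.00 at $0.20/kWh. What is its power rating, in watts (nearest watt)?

Energy = $9.00 ÷ $0.20/kWh = 45 kWh
Runtime = 5 h/day × 30 days = 150 h
Power = 45 kWh ÷ 150 h = 0.3 kW = 300 W

300 W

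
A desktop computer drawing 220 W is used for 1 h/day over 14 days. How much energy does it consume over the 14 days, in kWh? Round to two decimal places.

3.08 kWh

Runtime = 1 h/day × 14 days = 14 h
Energy = 0.22 kW × 14 h = 3.08 kWh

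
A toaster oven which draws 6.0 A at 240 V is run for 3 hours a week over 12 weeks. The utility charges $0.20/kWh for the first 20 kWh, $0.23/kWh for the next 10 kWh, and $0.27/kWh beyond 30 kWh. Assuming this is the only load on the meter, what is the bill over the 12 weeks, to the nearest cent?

$12.20

Power = 6.0 A × 240 V = 1440 W = 1.44 kW
Runtime = 3 h/week × 12 weeks = 36 h
Energy = 1.44 kW × 36 h = 51.84 kWh
Tier 1 (0–20 kWh): 20 × $0.20 = $4
Tier 2 (20–30 kWh): 10 × $0.23 = $2.3
Above 30 kWh: 21.84 × $0.27 = $5.8968
Bill = $12.20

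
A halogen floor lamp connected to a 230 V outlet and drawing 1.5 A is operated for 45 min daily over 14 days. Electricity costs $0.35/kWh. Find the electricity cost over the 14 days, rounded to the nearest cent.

Power = 1.5 A × 230 V = 345 W = 0.345 kW
Runtime = 45 min × 14 = 630 min = 10.5 h
Energy = 0.345 kW × 10.5 h = 3.6225 kWh
Cost = 3.6225 kWh × $0.35/kWh = $1.27

$1.27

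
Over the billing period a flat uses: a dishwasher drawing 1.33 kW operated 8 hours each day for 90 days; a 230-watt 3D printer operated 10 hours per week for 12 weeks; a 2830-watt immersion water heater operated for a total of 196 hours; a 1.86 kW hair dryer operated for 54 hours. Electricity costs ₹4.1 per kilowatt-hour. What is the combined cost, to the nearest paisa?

dishwasher: Runtime = 8 h/day × 90 days = 720 h
dishwasher: 1.33 kW × 720 h = 957.6 kWh
3D printer: Runtime = 10 h/week × 12 weeks = 120 h
3D printer: 0.23 kW × 120 h = 27.6 kWh
immersion water heater: 2.83 kW × 196 h = 554.68 kWh
hair dryer: 1.86 kW × 54 h = 100.44 kWh
Total energy = 1640.32 kWh
Cost = 1640.32 × ₹4.1 = ₹6725.31

₹6725.31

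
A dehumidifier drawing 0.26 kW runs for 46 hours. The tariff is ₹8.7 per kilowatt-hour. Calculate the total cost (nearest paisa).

Energy = 0.26 kW × 46 h = 11.96 kWh
Cost = 11.96 kWh × ₹8.7/kWh = ₹104.05

₹104.05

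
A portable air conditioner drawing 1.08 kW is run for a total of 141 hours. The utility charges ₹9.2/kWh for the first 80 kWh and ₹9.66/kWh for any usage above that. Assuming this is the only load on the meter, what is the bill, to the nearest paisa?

₹1434.22

Energy = 1.08 kW × 141 h = 152.28 kWh
Tier 1 (0–80 kWh): 80 × ₹9.2 = ₹736
Above 80 kWh: 72.28 × ₹9.66 = ₹698.2248
Bill = ₹1434.22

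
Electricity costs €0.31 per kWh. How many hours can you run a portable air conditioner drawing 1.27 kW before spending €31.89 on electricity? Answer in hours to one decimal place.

81.0 h

Energy available = €31.89 ÷ €0.31/kWh = 102.871 kWh
Hours = 102.871 kWh ÷ 1.27 kW = 81.0 h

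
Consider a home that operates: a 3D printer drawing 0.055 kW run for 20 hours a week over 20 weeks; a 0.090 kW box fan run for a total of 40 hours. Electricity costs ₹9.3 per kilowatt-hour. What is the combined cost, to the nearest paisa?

₹238.08

3D printer: Runtime = 20 h/week × 20 weeks = 400 h
3D printer: 0.055 kW × 400 h = 22 kWh
box fan: 0.09 kW × 40 h = 3.6 kWh
Total energy = 25.6 kWh
Cost = 25.6 × ₹9.3 = ₹238.08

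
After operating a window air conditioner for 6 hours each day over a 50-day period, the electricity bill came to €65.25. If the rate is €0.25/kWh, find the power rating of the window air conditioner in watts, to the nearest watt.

870 W

Energy = €65.25 ÷ €0.25/kWh = 261 kWh
Runtime = 6 h/day × 50 days = 300 h
Power = 261 kWh ÷ 300 h = 0.87 kW = 870 W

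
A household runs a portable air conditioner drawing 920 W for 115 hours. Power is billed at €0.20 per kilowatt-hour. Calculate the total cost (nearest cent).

€21.16

Energy = 0.92 kW × 115 h = 105.8 kWh
Cost = 105.8 kWh × €0.20/kWh = €21.16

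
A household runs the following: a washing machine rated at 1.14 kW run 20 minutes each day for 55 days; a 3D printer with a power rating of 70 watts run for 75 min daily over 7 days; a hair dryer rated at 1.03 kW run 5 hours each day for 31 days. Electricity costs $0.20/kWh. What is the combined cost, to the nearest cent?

washing machine: Runtime = 20 min × 55 = 1100 min = 18.333333… h
washing machine: 1.14 kW × 18.333333… h = 20.9 kWh
3D printer: Runtime = 75 min × 7 = 525 min = 8.75 h
3D printer: 0.07 kW × 8.75 h = 0.6125 kWh
hair dryer: Runtime = 5 h/day × 31 days = 155 h
hair dryer: 1.03 kW × 155 h = 159.65 kWh
Total energy = 181.1625 kWh
Cost = 181.1625 × $0.20 = $36.23

$36.23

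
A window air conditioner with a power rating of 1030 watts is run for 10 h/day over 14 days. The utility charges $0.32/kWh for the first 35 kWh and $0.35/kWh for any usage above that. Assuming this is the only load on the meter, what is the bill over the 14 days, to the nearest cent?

$49.42

Runtime = 10 h/day × 14 days = 140 h
Energy = 1.03 kW × 140 h = 144.2 kWh
Tier 1 (0–35 kWh): 35 × $0.32 = $11.2
Above 35 kWh: 109.2 × $0.35 = $38.22
Bill = $49.42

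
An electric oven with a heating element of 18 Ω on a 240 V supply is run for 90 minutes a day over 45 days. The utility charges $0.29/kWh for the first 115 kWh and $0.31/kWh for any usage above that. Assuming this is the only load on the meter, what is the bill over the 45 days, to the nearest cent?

Power = V²/R = 240²/18 = 3200 W = 3.2 kW
Runtime = 90 min × 45 = 4050 min = 67.5 h
Energy = 3.2 kW × 67.5 h = 216 kWh
Tier 1 (0–115 kWh): 115 × $0.29 = $33.35
Above 115 kWh: 101 × $0.31 = $31.31
Bill = $64.66

$64.66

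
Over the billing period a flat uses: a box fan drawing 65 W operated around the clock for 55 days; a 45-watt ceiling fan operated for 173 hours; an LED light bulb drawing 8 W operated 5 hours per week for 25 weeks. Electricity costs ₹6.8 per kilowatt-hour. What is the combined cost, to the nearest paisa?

₹643.18

box fan: Runtime = 24 h × 55 = 1320 h
box fan: 0.065 kW × 1320 h = 85.8 kWh
ceiling fan: 0.045 kW × 173 h = 7.785 kWh
LED light bulb: Runtime = 5 h/week × 25 weeks = 125 h
LED light bulb: 0.008 kW × 125 h = 1 kWh
Total energy = 94.585 kWh
Cost = 94.585 × ₹6.8 = ₹643.18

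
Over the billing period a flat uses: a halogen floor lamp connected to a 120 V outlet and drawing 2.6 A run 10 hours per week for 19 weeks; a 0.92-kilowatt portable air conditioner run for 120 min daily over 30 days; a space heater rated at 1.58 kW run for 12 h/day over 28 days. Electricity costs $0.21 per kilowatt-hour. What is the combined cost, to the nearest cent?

$135.53

halogen floor lamp: Power = 2.6 A × 120 V = 312 W = 0.312 kW
halogen floor lamp: Runtime = 10 h/week × 19 weeks = 190 h
halogen floor lamp: 0.312 kW × 190 h = 59.28 kWh
portable air conditioner: Runtime = 120 min × 30 = 3600 min = 60 h
portable air conditioner: 0.92 kW × 60 h = 55.2 kWh
space heater: Runtime = 12 h/day × 28 days = 336 h
space heater: 1.58 kW × 336 h = 530.88 kWh
Total energy = 645.36 kWh
Cost = 645.36 × $0.21 = $135.53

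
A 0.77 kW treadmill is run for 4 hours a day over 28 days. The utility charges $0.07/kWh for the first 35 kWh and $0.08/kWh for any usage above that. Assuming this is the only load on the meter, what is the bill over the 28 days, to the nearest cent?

Runtime = 4 h/day × 28 days = 112 h
Energy = 0.77 kW × 112 h = 86.24 kWh
Tier 1 (0–35 kWh): 35 × $0.07 = $2.45
Above 35 kWh: 51.24 × $0.08 = $4.0992
Bill = $6.55

$6.55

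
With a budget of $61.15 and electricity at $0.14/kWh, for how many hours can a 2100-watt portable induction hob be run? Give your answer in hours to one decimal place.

208.0 h

Energy available = $61.15 ÷ $0.14/kWh = 436.7857 kWh
Hours = 436.7857 kWh ÷ 2.1 kW = 208.0 h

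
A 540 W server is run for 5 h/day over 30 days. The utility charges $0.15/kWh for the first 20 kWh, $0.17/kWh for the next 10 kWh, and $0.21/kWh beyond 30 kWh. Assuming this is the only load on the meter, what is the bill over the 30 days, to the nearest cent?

Runtime = 5 h/day × 30 days = 150 h
Energy = 0.54 kW × 150 h = 81 kWh
Tier 1 (0–20 kWh): 20 × $0.15 = $3
Tier 2 (20–30 kWh): 10 × $0.17 = $1.7
Above 30 kWh: 51 × $0.21 = $10.71
Bill = $15.41

$15.41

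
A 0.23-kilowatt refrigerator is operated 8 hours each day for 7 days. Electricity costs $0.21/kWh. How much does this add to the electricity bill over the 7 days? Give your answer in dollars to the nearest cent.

$2.70

Runtime = 8 h/day × 7 days = 56 h
Energy = 0.23 kW × 56 h = 12.88 kWh
Cost = 12.88 kWh × $0.21/kWh = $2.70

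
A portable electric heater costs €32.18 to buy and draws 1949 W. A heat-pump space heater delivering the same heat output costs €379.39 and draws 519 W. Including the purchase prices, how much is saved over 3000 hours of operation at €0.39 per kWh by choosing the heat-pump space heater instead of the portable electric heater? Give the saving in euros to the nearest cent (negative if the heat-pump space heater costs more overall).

€1325.89

portable electric heater: €32.18 + (1949/1000) kW × 3000 h × €0.39 = €32.18 + €2280.33 = €2312.51
heat-pump space heater: €379.39 + (519/1000) kW × 3000 h × €0.39 = €379.39 + €607.23 = €986.62
Saving = €2312.51 − €986.62 = €1325.89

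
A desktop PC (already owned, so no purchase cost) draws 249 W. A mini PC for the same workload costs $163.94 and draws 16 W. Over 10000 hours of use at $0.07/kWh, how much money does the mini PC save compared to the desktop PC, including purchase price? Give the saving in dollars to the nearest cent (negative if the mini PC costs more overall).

-$0.84

desktop PC: $0.00 + (249/1000) kW × 10000 h × $0.07 = $0.00 + $174.3 = $174.3
mini PC: $163.94 + (16/1000) kW × 10000 h × $0.07 = $163.94 + $11.2 = $175.14
Saving = $174.3 − $175.14 = −$0.84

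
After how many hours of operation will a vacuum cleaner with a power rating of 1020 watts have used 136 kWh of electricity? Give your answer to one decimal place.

133.3 h

Hours = 136 kWh ÷ 1.02 kW = 133.3 h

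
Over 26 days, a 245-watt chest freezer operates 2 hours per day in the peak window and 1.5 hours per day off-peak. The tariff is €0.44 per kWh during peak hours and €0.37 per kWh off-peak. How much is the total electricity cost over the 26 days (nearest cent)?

Peak energy = 0.245 kW × 2 h × 26 = 12.74 kWh
Off-peak energy = 0.245 kW × 1.5 h × 26 = 9.555 kWh
Cost = 12.74 × €0.44 + 9.555 × €0.37 = €5.6056 + €3.53535 = €9.14

€9.14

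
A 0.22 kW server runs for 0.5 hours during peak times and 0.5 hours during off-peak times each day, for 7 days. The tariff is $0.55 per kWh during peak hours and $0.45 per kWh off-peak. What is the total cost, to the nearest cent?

$0.77

Peak energy = 0.22 kW × 0.5 h × 7 = 0.77 kWh
Off-peak energy = 0.22 kW × 0.5 h × 7 = 0.77 kWh
Cost = 0.77 × $0.55 + 0.77 × $0.45 = $0.4235 + $0.3465 = $0.77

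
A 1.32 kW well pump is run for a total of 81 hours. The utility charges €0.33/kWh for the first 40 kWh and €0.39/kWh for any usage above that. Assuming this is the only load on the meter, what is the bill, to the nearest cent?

€39.30

Energy = 1.32 kW × 81 h = 106.92 kWh
Tier 1 (0–40 kWh): 40 × €0.33 = €13.2
Above 40 kWh: 66.92 × €0.39 = €26.0988
Bill = €39.30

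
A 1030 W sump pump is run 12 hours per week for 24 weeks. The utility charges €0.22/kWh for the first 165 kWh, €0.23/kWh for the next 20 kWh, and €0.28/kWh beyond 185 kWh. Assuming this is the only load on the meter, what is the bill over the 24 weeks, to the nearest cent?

Runtime = 12 h/week × 24 weeks = 288 h
Energy = 1.03 kW × 288 h = 296.64 kWh
Tier 1 (0–165 kWh): 165 × €0.22 = €36.3
Tier 2 (165–185 kWh): 20 × €0.23 = €4.6
Above 185 kWh: 111.64 × €0.28 = €31.2592
Bill = €72.16

€72.16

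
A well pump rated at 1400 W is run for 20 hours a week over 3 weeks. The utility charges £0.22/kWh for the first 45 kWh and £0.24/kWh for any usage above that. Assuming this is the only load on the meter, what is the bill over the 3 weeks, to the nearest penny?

£19.26

Runtime = 20 h/week × 3 weeks = 60 h
Energy = 1.4 kW × 60 h = 84 kWh
Tier 1 (0–45 kWh): 45 × £0.22 = £9.9
Above 45 kWh: 39 × £0.24 = £9.36
Bill = £19.26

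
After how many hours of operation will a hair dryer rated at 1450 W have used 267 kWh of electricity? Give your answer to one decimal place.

184.1 h

Hours = 267 kWh ÷ 1.45 kW = 184.1 h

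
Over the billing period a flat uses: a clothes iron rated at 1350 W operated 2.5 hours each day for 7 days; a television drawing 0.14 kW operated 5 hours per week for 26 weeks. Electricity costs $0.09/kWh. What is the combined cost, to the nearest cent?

clothes iron: Runtime = 2.5 h/day × 7 days = 17.5 h
clothes iron: 1.35 kW × 17.5 h = 23.625 kWh
television: Runtime = 5 h/week × 26 weeks = 130 h
television: 0.14 kW × 130 h = 18.2 kWh
Total energy = 41.825 kWh
Cost = 41.825 × $0.09 = $3.76

$3.76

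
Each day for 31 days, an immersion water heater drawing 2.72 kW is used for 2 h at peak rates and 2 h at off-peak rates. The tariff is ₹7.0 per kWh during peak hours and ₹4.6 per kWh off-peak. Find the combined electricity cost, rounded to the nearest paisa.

₹1956.22

Peak energy = 2.72 kW × 2 h × 31 = 168.64 kWh
Off-peak energy = 2.72 kW × 2 h × 31 = 168.64 kWh
Cost = 168.64 × ₹7.0 + 168.64 × ₹4.6 = ₹1180.48 + ₹775.744 = ₹1956.22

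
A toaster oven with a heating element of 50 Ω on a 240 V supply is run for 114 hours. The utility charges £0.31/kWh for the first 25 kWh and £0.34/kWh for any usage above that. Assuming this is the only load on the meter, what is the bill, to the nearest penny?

Power = V²/R = 240²/50 = 1152 W = 1.152 kW
Energy = 1.152 kW × 114 h = 131.328 kWh
Tier 1 (0–25 kWh): 25 × £0.31 = £7.75
Above 25 kWh: 106.328 × £0.34 = £36.15152
Bill = £43.90

£43.90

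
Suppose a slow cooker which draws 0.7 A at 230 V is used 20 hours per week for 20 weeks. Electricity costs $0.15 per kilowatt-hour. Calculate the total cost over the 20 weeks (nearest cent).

$9.66

Power = 0.7 A × 230 V = 161 W = 0.161 kW
Runtime = 20 h/week × 20 weeks = 400 h
Energy = 0.161 kW × 400 h = 64.4 kWh
Cost = 64.4 kWh × $0.15/kWh = $9.66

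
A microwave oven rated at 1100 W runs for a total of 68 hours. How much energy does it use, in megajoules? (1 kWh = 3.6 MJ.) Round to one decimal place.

Energy = 1.1 kW × 68 h = 74.8 kWh
= 74.8 × 3.6 MJ = 269.3 MJ

269.3 MJ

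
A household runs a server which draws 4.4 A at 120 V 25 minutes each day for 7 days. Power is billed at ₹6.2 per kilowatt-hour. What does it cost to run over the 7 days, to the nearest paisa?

₹9.55

Power = 4.4 A × 120 V = 528 W = 0.528 kW
Runtime = 25 min × 7 = 175 min = 2.916666… h
Energy = 0.528 kW × 2.916666… h = 1.54 kWh
Cost = 1.54 kWh × ₹6.2/kWh = ₹9.55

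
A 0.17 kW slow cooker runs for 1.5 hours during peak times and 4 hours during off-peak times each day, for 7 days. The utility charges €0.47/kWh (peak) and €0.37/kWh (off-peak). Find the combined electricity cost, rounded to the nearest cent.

Peak energy = 0.17 kW × 1.5 h × 7 = 1.785 kWh
Off-peak energy = 0.17 kW × 4 h × 7 = 4.76 kWh
Cost = 1.785 × €0.47 + 4.76 × €0.37 = €0.83895 + €1.7612 = €2.60

€2.60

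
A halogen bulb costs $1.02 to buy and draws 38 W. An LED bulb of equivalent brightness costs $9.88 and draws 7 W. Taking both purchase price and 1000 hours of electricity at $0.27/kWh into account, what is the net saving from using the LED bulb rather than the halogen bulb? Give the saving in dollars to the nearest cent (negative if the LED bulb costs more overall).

-$0.49

halogen bulb: $1.02 + (38/1000) kW × 1000 h × $0.27 = $1.02 + $10.26 = $11.28
LED bulb: $9.88 + (7/1000) kW × 1000 h × $0.27 = $9.88 + $1.89 = $11.77
Saving = $11.28 − $11.77 = −$0.49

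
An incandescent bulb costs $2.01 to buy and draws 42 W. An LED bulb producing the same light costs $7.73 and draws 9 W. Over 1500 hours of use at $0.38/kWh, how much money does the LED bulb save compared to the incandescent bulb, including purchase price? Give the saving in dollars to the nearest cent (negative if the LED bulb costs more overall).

incandescent bulb: $2.01 + (42/1000) kW × 1500 h × $0.38 = $2.01 + $23.94 = $25.95
LED bulb: $7.73 + (9/1000) kW × 1500 h × $0.38 = $7.73 + $5.13 = $12.86
Saving = $25.95 − $12.86 = $13.09

$13.09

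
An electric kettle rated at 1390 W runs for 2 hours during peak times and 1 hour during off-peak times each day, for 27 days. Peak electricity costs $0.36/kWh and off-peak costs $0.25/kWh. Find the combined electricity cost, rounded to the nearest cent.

Peak energy = 1.39 kW × 2 h × 27 = 75.06 kWh
Off-peak energy = 1.39 kW × 1 h × 27 = 37.53 kWh
Cost = 75.06 × $0.36 + 37.53 × $0.25 = $27.0216 + $9.3825 = $36.40

$36.40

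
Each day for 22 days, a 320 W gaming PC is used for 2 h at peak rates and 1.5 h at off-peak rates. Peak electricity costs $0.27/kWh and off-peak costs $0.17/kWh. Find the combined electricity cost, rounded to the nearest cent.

$5.60

Peak energy = 0.32 kW × 2 h × 22 = 14.08 kWh
Off-peak energy = 0.32 kW × 1.5 h × 22 = 10.56 kWh
Cost = 14.08 × $0.27 + 10.56 × $0.17 = $3.8016 + $1.7952 = $5.60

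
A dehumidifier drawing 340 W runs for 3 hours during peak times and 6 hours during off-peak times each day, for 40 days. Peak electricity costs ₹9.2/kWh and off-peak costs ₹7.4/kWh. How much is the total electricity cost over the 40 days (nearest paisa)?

Peak energy = 0.34 kW × 3 h × 40 = 40.8 kWh
Off-peak energy = 0.34 kW × 6 h × 40 = 81.6 kWh
Cost = 40.8 × ₹9.2 + 81.6 × ₹7.4 = ₹375.36 + ₹603.84 = ₹979.20

₹979.20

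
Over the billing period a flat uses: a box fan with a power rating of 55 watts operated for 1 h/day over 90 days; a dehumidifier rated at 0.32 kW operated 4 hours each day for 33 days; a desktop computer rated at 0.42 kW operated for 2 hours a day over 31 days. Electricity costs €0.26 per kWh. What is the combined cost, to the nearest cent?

€19.04

box fan: Runtime = 1 h/day × 90 days = 90 h
box fan: 0.055 kW × 90 h = 4.95 kWh
dehumidifier: Runtime = 4 h/day × 33 days = 132 h
dehumidifier: 0.32 kW × 132 h = 42.24 kWh
desktop computer: Runtime = 2 h/day × 31 days = 62 h
desktop computer: 0.42 kW × 62 h = 26.04 kWh
Total energy = 73.23 kWh
Cost = 73.23 × €0.26 = €19.04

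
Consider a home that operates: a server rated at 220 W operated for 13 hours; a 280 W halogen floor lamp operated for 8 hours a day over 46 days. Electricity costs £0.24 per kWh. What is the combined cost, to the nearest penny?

£25.42

server: 0.22 kW × 13 h = 2.86 kWh
halogen floor lamp: Runtime = 8 h/day × 46 days = 368 h
halogen floor lamp: 0.28 kW × 368 h = 103.04 kWh
Total energy = 105.9 kWh
Cost = 105.9 × £0.24 = £25.42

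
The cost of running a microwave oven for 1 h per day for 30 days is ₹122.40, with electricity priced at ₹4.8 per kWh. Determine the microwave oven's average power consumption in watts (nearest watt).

Energy = ₹122.40 ÷ ₹4.8/kWh = 25.5 kWh
Runtime = 1 h/day × 30 days = 30 h
Power = 25.5 kWh ÷ 30 h = 0.85 kW = 850 W

850 W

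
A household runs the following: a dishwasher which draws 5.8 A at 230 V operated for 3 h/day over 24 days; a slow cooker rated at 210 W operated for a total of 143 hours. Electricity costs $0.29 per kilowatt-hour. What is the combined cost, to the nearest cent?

$36.56

dishwasher: Power = 5.8 A × 230 V = 1334 W = 1.334 kW
dishwasher: Runtime = 3 h/day × 24 days = 72 h
dishwasher: 1.334 kW × 72 h = 96.048 kWh
slow cooker: 0.21 kW × 143 h = 30.03 kWh
Total energy = 126.078 kWh
Cost = 126.078 × $0.29 = $36.56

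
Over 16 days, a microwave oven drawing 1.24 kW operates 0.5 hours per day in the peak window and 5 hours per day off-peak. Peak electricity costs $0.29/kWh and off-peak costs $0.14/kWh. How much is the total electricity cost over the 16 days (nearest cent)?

Peak energy = 1.24 kW × 0.5 h × 16 = 9.92 kWh
Off-peak energy = 1.24 kW × 5 h × 16 = 99.2 kWh
Cost = 9.92 × $0.29 + 99.2 × $0.14 = $2.8768 + $13.888 = $16.76

$16.76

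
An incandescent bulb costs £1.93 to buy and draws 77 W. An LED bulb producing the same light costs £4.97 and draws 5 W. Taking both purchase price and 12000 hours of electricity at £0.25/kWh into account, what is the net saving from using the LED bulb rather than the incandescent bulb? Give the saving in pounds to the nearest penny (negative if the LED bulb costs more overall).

incandescent bulb: £1.93 + (77/1000) kW × 12000 h × £0.25 = £1.93 + £231 = £232.93
LED bulb: £4.97 + (5/1000) kW × 12000 h × £0.25 = £4.97 + £15 = £19.97
Saving = £232.93 − £19.97 = £212.96

£212.96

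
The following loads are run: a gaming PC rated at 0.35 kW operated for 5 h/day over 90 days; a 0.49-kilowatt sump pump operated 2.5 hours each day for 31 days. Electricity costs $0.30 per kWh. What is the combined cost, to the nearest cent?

gaming PC: Runtime = 5 h/day × 90 days = 450 h
gaming PC: 0.35 kW × 450 h = 157.5 kWh
sump pump: Runtime = 2.5 h/day × 31 days = 77.5 h
sump pump: 0.49 kW × 77.5 h = 37.975 kWh
Total energy = 195.475 kWh
Cost = 195.475 × $0.30 = $58.64

$58.64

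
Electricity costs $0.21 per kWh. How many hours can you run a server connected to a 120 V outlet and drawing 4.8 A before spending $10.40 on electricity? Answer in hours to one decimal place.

Power = 4.8 A × 120 V = 576 W = 0.576 kW
Energy available = $10.40 ÷ $0.21/kWh = 49.5238 kWh
Hours = 49.5238 kWh ÷ 0.576 kW = 86.0 h

86.0 h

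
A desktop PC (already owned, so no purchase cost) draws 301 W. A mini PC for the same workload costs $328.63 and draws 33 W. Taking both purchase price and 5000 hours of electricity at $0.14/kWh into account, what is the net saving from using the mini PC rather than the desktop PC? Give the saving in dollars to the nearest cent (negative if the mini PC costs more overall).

-$141.03

desktop PC: $0.00 + (301/1000) kW × 5000 h × $0.14 = $0.00 + $210.7 = $210.7
mini PC: $328.63 + (33/1000) kW × 5000 h × $0.14 = $328.63 + $23.1 = $351.73
Saving = $210.7 − $351.73 = −$141.03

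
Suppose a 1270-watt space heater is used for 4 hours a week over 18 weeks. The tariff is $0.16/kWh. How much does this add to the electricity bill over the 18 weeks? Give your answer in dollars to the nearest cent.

$14.63

Runtime = 4 h/week × 18 weeks = 72 h
Energy = 1.27 kW × 72 h = 91.44 kWh
Cost = 91.44 kWh × $0.16/kWh = $14.63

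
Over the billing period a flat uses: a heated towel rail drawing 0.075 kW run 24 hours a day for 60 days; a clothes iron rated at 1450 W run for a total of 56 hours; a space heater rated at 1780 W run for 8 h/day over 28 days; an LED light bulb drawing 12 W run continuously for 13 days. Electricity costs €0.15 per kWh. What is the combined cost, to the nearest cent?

heated towel rail: Runtime = 24 h × 60 = 1440 h
heated towel rail: 0.075 kW × 1440 h = 108 kWh
clothes iron: 1.45 kW × 56 h = 81.2 kWh
space heater: Runtime = 8 h/day × 28 days = 224 h
space heater: 1.78 kW × 224 h = 398.72 kWh
LED light bulb: Runtime = 24 h × 13 = 312 h
LED light bulb: 0.012 kW × 312 h = 3.744 kWh
Total energy = 591.664 kWh
Cost = 591.664 × €0.15 = €88.75

€88.75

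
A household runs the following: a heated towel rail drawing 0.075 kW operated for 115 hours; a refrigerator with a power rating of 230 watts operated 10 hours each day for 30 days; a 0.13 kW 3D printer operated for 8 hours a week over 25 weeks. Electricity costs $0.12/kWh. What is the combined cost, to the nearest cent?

heated towel rail: 0.075 kW × 115 h = 8.625 kWh
refrigerator: Runtime = 10 h/day × 30 days = 300 h
refrigerator: 0.23 kW × 300 h = 69 kWh
3D printer: Runtime = 8 h/week × 25 weeks = 200 h
3D printer: 0.13 kW × 200 h = 26 kWh
Total energy = 103.625 kWh
Cost = 103.625 × $0.12 = $12.44

$12.44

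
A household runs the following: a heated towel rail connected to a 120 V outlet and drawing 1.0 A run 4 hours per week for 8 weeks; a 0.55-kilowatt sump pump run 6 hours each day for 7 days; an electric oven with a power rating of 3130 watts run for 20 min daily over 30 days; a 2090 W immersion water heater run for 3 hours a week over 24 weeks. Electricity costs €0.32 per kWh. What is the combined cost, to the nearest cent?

heated towel rail: Power = 1.0 A × 120 V = 120 W = 0.12 kW
heated towel rail: Runtime = 4 h/week × 8 weeks = 32 h
heated towel rail: 0.12 kW × 32 h = 3.84 kWh
sump pump: Runtime = 6 h/day × 7 days = 42 h
sump pump: 0.55 kW × 42 h = 23.1 kWh
electric oven: Runtime = 20 min × 30 = 600 min = 10 h
electric oven: 3.13 kW × 10 h = 31.3 kWh
immersion water heater: Runtime = 3 h/week × 24 weeks = 72 h
immersion water heater: 2.09 kW × 72 h = 150.48 kWh
Total energy = 208.72 kWh
Cost = 208.72 × €0.32 = €66.79

€66.79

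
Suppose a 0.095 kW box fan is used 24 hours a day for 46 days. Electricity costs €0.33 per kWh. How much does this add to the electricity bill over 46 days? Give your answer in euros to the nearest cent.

Runtime = 24 h × 46 = 1104 h
Energy = 0.095 kW × 1104 h = 104.88 kWh
Cost = 104.88 kWh × €0.33/kWh = €34.61

€34.61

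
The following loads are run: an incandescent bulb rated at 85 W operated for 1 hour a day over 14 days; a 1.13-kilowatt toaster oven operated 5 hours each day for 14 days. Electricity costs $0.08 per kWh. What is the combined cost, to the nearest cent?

incandescent bulb: Runtime = 1 h/day × 14 days = 14 h
incandescent bulb: 0.085 kW × 14 h = 1.19 kWh
toaster oven: Runtime = 5 h/day × 14 days = 70 h
toaster oven: 1.13 kW × 70 h = 79.1 kWh
Total energy = 80.29 kWh
Cost = 80.29 × $0.08 = $6.42

$6.42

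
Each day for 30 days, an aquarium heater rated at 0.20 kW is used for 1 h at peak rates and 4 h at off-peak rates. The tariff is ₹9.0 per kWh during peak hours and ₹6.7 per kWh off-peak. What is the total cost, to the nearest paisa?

₹214.80

Peak energy = 0.2 kW × 1 h × 30 = 6 kWh
Off-peak energy = 0.2 kW × 4 h × 30 = 24 kWh
Cost = 6 × ₹9.0 + 24 × ₹6.7 = ₹54 + ₹160.8 = ₹214.80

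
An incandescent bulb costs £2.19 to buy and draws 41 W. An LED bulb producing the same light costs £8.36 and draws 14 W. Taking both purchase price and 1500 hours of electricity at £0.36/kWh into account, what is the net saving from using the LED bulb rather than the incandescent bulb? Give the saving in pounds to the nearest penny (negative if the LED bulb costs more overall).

£8.41

incandescent bulb: £2.19 + (41/1000) kW × 1500 h × £0.36 = £2.19 + £22.14 = £24.33
LED bulb: £8.36 + (14/1000) kW × 1500 h × £0.36 = £8.36 + £7.56 = £15.92
Saving = £24.33 − £15.92 = £8.41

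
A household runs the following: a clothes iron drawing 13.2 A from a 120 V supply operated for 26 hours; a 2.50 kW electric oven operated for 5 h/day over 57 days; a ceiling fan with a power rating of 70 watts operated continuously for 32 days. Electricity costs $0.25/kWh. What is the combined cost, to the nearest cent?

$201.86

clothes iron: Power = 13.2 A × 120 V = 1584 W = 1.584 kW
clothes iron: 1.584 kW × 26 h = 41.184 kWh
electric oven: Runtime = 5 h/day × 57 days = 285 h
electric oven: 2.5 kW × 285 h = 712.5 kWh
ceiling fan: Runtime = 24 h × 32 = 768 h
ceiling fan: 0.07 kW × 768 h = 53.76 kWh
Total energy = 807.444 kWh
Cost = 807.444 × $0.25 = $201.86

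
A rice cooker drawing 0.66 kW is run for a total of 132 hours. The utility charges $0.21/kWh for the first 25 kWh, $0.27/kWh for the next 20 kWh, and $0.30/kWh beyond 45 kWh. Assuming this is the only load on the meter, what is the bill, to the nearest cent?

$23.29

Energy = 0.66 kW × 132 h = 87.12 kWh
Tier 1 (0–25 kWh): 25 × $0.21 = $5.25
Tier 2 (25–45 kWh): 20 × $0.27 = $5.4
Above 45 kWh: 42.12 × $0.30 = $12.636
Bill = $23.29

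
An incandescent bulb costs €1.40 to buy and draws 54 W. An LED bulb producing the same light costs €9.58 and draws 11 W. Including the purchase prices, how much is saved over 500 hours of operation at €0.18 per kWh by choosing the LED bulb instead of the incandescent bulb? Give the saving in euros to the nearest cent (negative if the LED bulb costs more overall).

-€4.31

incandescent bulb: €1.40 + (54/1000) kW × 500 h × €0.18 = €1.40 + €4.86 = €6.26
LED bulb: €9.58 + (11/1000) kW × 500 h × €0.18 = €9.58 + €0.99 = €10.57
Saving = €6.26 − €10.57 = −€4.31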